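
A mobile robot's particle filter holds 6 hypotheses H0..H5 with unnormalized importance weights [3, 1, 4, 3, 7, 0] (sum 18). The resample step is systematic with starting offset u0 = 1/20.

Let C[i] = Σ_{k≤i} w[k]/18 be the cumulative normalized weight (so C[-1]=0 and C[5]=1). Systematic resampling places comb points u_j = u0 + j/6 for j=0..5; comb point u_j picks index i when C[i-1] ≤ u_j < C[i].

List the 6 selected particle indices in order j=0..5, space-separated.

0 1 2 3 4 4

C = [1/6, 2/9, 4/9, 11/18, 1, 1]
j=0: u_0=1/20 ∈ [0, 1/6) → index 0
j=1: u_1=13/60 ∈ [1/6, 2/9) → index 1
j=2: u_2=23/60 ∈ [2/9, 4/9) → index 2
j=3: u_3=11/20 ∈ [4/9, 11/18) → index 3
j=4: u_4=43/60 ∈ [11/18, 1) → index 4
j=5: u_5=53/60 ∈ [11/18, 1) → index 4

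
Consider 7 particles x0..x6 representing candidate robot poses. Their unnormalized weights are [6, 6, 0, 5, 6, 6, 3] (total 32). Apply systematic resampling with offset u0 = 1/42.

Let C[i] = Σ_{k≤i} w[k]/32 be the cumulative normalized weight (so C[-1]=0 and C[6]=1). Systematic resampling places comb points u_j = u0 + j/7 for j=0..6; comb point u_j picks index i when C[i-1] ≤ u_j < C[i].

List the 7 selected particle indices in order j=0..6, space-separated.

C = [3/16, 3/8, 3/8, 17/32, 23/32, 29/32, 1]
j=0: u_0=1/42 ∈ [0, 3/16) → index 0
j=1: u_1=1/6 ∈ [0, 3/16) → index 0
j=2: u_2=13/42 ∈ [3/16, 3/8) → index 1
j=3: u_3=19/42 ∈ [3/8, 17/32) → index 3
j=4: u_4=25/42 ∈ [17/32, 23/32) → index 4
j=5: u_5=31/42 ∈ [23/32, 29/32) → index 5
j=6: u_6=37/42 ∈ [23/32, 29/32) → index 5

0 0 1 3 4 5 5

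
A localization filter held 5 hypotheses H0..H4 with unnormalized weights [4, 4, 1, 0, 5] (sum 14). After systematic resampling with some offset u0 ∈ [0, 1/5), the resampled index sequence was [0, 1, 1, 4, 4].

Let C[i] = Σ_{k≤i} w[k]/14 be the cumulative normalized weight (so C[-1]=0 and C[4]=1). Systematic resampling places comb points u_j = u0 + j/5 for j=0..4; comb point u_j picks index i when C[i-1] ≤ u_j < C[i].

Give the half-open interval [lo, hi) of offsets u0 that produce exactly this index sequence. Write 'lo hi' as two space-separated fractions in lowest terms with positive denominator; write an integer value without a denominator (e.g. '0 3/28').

3/35 6/35

C = [2/7, 4/7, 9/14, 9/14, 1]
j=0 picked index 0: u0 ∈ [0, 2/7)
j=1 picked index 1: u0 ∈ [3/35, 13/35)
j=2 picked index 1: u0 ∈ [-4/35, 6/35)
j=3 picked index 4: u0 ∈ [3/70, 2/5)
j=4 picked index 4: u0 ∈ [-11/70, 1/5)
intersection: [3/35, 6/35)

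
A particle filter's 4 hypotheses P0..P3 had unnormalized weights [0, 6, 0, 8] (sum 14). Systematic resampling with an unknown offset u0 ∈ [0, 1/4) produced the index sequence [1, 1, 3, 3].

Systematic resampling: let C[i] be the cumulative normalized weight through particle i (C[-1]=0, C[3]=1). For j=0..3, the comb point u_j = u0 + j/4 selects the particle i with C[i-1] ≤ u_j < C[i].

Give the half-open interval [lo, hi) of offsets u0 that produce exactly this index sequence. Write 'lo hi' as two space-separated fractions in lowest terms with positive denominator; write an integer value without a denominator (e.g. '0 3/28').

0 5/28

C = [0, 3/7, 3/7, 1]
j=0 picked index 1: u0 ∈ [0, 3/7)
j=1 picked index 1: u0 ∈ [-1/4, 5/28)
j=2 picked index 3: u0 ∈ [-1/14, 1/2)
j=3 picked index 3: u0 ∈ [-9/28, 1/4)
intersection: [0, 5/28)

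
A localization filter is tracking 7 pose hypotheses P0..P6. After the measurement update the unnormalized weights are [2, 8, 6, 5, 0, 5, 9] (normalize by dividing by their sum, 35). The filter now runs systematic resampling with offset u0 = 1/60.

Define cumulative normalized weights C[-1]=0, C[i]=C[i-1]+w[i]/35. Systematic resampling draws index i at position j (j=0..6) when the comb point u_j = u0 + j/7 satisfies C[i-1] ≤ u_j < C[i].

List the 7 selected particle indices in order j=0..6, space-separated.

0 1 2 2 3 5 6

C = [2/35, 2/7, 16/35, 3/5, 3/5, 26/35, 1]
j=0: u_0=1/60 ∈ [0, 2/35) → index 0
j=1: u_1=67/420 ∈ [2/35, 2/7) → index 1
j=2: u_2=127/420 ∈ [2/7, 16/35) → index 2
j=3: u_3=187/420 ∈ [2/7, 16/35) → index 2
j=4: u_4=247/420 ∈ [16/35, 3/5) → index 3
j=5: u_5=307/420 ∈ [3/5, 26/35) → index 5
j=6: u_6=367/420 ∈ [26/35, 1) → index 6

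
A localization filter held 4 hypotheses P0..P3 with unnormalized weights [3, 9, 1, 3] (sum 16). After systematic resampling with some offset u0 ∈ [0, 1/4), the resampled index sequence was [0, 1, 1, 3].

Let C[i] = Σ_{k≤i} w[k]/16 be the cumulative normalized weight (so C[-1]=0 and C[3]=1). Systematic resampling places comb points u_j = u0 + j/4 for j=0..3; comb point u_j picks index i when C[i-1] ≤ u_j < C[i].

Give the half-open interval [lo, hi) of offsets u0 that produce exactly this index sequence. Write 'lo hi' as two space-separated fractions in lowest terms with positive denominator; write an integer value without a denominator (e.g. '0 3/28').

C = [3/16, 3/4, 13/16, 1]
j=0 picked index 0: u0 ∈ [0, 3/16)
j=1 picked index 1: u0 ∈ [-1/16, 1/2)
j=2 picked index 1: u0 ∈ [-5/16, 1/4)
j=3 picked index 3: u0 ∈ [1/16, 1/4)
intersection: [1/16, 3/16)

1/16 3/16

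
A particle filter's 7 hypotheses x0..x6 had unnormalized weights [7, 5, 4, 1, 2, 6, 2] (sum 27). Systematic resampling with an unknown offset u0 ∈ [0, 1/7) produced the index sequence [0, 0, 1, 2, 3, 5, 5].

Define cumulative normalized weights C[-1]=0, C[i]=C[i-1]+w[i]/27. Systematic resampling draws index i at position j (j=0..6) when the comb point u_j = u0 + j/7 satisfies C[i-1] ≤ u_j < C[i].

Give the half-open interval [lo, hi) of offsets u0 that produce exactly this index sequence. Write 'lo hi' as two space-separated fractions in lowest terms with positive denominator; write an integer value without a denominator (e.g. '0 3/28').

C = [7/27, 4/9, 16/27, 17/27, 19/27, 25/27, 1]
j=0 picked index 0: u0 ∈ [0, 7/27)
j=1 picked index 0: u0 ∈ [-1/7, 22/189)
j=2 picked index 1: u0 ∈ [-5/189, 10/63)
j=3 picked index 2: u0 ∈ [1/63, 31/189)
j=4 picked index 3: u0 ∈ [4/189, 11/189)
j=5 picked index 5: u0 ∈ [-2/189, 40/189)
j=6 picked index 5: u0 ∈ [-29/189, 13/189)
intersection: [4/189, 11/189)

4/189 11/189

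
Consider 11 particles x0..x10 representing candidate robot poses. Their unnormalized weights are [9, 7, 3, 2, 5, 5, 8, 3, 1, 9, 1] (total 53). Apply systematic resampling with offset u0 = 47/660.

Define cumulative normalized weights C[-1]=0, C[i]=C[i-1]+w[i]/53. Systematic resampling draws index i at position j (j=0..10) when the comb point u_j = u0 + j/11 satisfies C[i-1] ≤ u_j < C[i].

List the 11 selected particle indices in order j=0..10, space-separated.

C = [9/53, 16/53, 19/53, 21/53, 26/53, 31/53, 39/53, 42/53, 43/53, 52/53, 1]
j=0: u_0=47/660 ∈ [0, 9/53) → index 0
j=1: u_1=107/660 ∈ [0, 9/53) → index 0
j=2: u_2=167/660 ∈ [9/53, 16/53) → index 1
j=3: u_3=227/660 ∈ [16/53, 19/53) → index 2
j=4: u_4=287/660 ∈ [21/53, 26/53) → index 4
j=5: u_5=347/660 ∈ [26/53, 31/53) → index 5
j=6: u_6=37/60 ∈ [31/53, 39/53) → index 6
j=7: u_7=467/660 ∈ [31/53, 39/53) → index 6
j=8: u_8=527/660 ∈ [42/53, 43/53) → index 8
j=9: u_9=587/660 ∈ [43/53, 52/53) → index 9
j=10: u_10=647/660 ∈ [43/53, 52/53) → index 9

0 0 1 2 4 5 6 6 8 9 9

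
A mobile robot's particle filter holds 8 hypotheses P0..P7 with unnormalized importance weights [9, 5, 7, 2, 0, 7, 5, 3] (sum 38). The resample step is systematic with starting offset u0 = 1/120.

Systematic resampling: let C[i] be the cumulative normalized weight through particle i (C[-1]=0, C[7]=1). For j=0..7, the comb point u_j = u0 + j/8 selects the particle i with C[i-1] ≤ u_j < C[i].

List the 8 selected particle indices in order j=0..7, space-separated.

C = [9/38, 7/19, 21/38, 23/38, 23/38, 15/19, 35/38, 1]
j=0: u_0=1/120 ∈ [0, 9/38) → index 0
j=1: u_1=2/15 ∈ [0, 9/38) → index 0
j=2: u_2=31/120 ∈ [9/38, 7/19) → index 1
j=3: u_3=23/60 ∈ [7/19, 21/38) → index 2
j=4: u_4=61/120 ∈ [7/19, 21/38) → index 2
j=5: u_5=19/30 ∈ [23/38, 15/19) → index 5
j=6: u_6=91/120 ∈ [23/38, 15/19) → index 5
j=7: u_7=53/60 ∈ [15/19, 35/38) → index 6

0 0 1 2 2 5 5 6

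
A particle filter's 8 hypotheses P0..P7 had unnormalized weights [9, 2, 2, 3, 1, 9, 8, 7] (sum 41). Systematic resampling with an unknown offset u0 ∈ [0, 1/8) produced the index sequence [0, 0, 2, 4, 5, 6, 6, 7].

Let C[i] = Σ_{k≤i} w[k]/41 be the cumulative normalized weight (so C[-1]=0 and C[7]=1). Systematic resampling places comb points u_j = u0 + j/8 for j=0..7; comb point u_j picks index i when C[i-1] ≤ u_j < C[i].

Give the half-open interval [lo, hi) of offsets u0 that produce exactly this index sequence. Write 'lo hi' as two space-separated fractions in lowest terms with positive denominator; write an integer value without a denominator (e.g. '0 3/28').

C = [9/41, 11/41, 13/41, 16/41, 17/41, 26/41, 34/41, 1]
j=0 picked index 0: u0 ∈ [0, 9/41)
j=1 picked index 0: u0 ∈ [-1/8, 31/328)
j=2 picked index 2: u0 ∈ [3/164, 11/164)
j=3 picked index 4: u0 ∈ [5/328, 13/328)
j=4 picked index 5: u0 ∈ [-7/82, 11/82)
j=5 picked index 6: u0 ∈ [3/328, 67/328)
j=6 picked index 6: u0 ∈ [-19/164, 13/164)
j=7 picked index 7: u0 ∈ [-15/328, 1/8)
intersection: [3/164, 13/328)

3/164 13/328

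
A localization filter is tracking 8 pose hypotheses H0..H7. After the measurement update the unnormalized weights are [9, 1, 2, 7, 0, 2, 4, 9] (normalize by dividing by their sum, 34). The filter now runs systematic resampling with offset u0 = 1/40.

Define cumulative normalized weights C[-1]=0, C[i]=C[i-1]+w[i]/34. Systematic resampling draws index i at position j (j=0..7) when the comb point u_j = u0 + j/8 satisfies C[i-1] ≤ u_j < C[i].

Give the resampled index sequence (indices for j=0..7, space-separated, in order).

0 0 1 3 3 6 7 7

C = [9/34, 5/17, 6/17, 19/34, 19/34, 21/34, 25/34, 1]
j=0: u_0=1/40 ∈ [0, 9/34) → index 0
j=1: u_1=3/20 ∈ [0, 9/34) → index 0
j=2: u_2=11/40 ∈ [9/34, 5/17) → index 1
j=3: u_3=2/5 ∈ [6/17, 19/34) → index 3
j=4: u_4=21/40 ∈ [6/17, 19/34) → index 3
j=5: u_5=13/20 ∈ [21/34, 25/34) → index 6
j=6: u_6=31/40 ∈ [25/34, 1) → index 7
j=7: u_7=9/10 ∈ [25/34, 1) → index 7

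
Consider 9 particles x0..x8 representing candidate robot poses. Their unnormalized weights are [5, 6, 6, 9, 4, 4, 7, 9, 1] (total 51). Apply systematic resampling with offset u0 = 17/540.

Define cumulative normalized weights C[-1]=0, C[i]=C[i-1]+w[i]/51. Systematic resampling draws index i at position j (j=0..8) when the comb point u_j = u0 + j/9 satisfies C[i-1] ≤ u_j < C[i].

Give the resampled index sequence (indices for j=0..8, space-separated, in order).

0 1 2 3 3 4 6 7 7

C = [5/51, 11/51, 1/3, 26/51, 10/17, 2/3, 41/51, 50/51, 1]
j=0: u_0=17/540 ∈ [0, 5/51) → index 0
j=1: u_1=77/540 ∈ [5/51, 11/51) → index 1
j=2: u_2=137/540 ∈ [11/51, 1/3) → index 2
j=3: u_3=197/540 ∈ [1/3, 26/51) → index 3
j=4: u_4=257/540 ∈ [1/3, 26/51) → index 3
j=5: u_5=317/540 ∈ [26/51, 10/17) → index 4
j=6: u_6=377/540 ∈ [2/3, 41/51) → index 6
j=7: u_7=437/540 ∈ [41/51, 50/51) → index 7
j=8: u_8=497/540 ∈ [41/51, 50/51) → index 7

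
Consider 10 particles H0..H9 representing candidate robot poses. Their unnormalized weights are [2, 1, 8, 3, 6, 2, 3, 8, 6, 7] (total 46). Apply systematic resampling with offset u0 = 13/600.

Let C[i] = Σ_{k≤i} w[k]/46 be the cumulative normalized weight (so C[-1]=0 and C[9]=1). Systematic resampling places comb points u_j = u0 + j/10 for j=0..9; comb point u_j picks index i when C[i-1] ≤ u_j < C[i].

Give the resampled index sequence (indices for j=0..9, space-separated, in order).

C = [1/23, 3/46, 11/46, 7/23, 10/23, 11/23, 25/46, 33/46, 39/46, 1]
j=0: u_0=13/600 ∈ [0, 1/23) → index 0
j=1: u_1=73/600 ∈ [3/46, 11/46) → index 2
j=2: u_2=133/600 ∈ [3/46, 11/46) → index 2
j=3: u_3=193/600 ∈ [7/23, 10/23) → index 4
j=4: u_4=253/600 ∈ [7/23, 10/23) → index 4
j=5: u_5=313/600 ∈ [11/23, 25/46) → index 6
j=6: u_6=373/600 ∈ [25/46, 33/46) → index 7
j=7: u_7=433/600 ∈ [33/46, 39/46) → index 8
j=8: u_8=493/600 ∈ [33/46, 39/46) → index 8
j=9: u_9=553/600 ∈ [39/46, 1) → index 9

0 2 2 4 4 6 7 8 8 9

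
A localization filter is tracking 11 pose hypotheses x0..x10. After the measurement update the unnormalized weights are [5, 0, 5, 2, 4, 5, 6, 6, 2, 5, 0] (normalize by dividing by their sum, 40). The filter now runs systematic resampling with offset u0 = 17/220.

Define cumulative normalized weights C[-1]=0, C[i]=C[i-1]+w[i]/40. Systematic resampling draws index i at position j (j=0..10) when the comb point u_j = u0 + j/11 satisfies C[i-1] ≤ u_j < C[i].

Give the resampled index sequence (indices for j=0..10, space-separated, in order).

0 2 3 4 5 6 6 7 7 9 9

C = [1/8, 1/8, 1/4, 3/10, 2/5, 21/40, 27/40, 33/40, 7/8, 1, 1]
j=0: u_0=17/220 ∈ [0, 1/8) → index 0
j=1: u_1=37/220 ∈ [1/8, 1/4) → index 2
j=2: u_2=57/220 ∈ [1/4, 3/10) → index 3
j=3: u_3=7/20 ∈ [3/10, 2/5) → index 4
j=4: u_4=97/220 ∈ [2/5, 21/40) → index 5
j=5: u_5=117/220 ∈ [21/40, 27/40) → index 6
j=6: u_6=137/220 ∈ [21/40, 27/40) → index 6
j=7: u_7=157/220 ∈ [27/40, 33/40) → index 7
j=8: u_8=177/220 ∈ [27/40, 33/40) → index 7
j=9: u_9=197/220 ∈ [7/8, 1) → index 9
j=10: u_10=217/220 ∈ [7/8, 1) → index 9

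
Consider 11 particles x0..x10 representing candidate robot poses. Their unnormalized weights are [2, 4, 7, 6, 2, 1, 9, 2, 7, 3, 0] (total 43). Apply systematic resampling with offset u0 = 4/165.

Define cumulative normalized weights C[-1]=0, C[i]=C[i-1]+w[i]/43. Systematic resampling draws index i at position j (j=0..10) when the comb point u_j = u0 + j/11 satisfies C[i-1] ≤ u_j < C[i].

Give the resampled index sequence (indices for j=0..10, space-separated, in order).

0 1 2 2 3 4 6 6 7 8 9

C = [2/43, 6/43, 13/43, 19/43, 21/43, 22/43, 31/43, 33/43, 40/43, 1, 1]
j=0: u_0=4/165 ∈ [0, 2/43) → index 0
j=1: u_1=19/165 ∈ [2/43, 6/43) → index 1
j=2: u_2=34/165 ∈ [6/43, 13/43) → index 2
j=3: u_3=49/165 ∈ [6/43, 13/43) → index 2
j=4: u_4=64/165 ∈ [13/43, 19/43) → index 3
j=5: u_5=79/165 ∈ [19/43, 21/43) → index 4
j=6: u_6=94/165 ∈ [22/43, 31/43) → index 6
j=7: u_7=109/165 ∈ [22/43, 31/43) → index 6
j=8: u_8=124/165 ∈ [31/43, 33/43) → index 7
j=9: u_9=139/165 ∈ [33/43, 40/43) → index 8
j=10: u_10=14/15 ∈ [40/43, 1) → index 9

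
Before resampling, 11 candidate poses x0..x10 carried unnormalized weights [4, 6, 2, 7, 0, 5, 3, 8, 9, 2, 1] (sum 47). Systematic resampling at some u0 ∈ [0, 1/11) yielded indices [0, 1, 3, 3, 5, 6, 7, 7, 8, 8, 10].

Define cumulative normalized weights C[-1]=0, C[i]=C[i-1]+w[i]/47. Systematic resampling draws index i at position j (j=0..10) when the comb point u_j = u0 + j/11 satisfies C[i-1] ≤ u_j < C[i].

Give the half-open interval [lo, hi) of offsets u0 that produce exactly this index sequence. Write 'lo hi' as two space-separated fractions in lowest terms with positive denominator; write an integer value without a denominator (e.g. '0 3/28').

C = [4/47, 10/47, 12/47, 19/47, 19/47, 24/47, 27/47, 35/47, 44/47, 46/47, 1]
j=0 picked index 0: u0 ∈ [0, 4/47)
j=1 picked index 1: u0 ∈ [-3/517, 63/517)
j=2 picked index 3: u0 ∈ [38/517, 115/517)
j=3 picked index 3: u0 ∈ [-9/517, 68/517)
j=4 picked index 5: u0 ∈ [21/517, 76/517)
j=5 picked index 6: u0 ∈ [29/517, 62/517)
j=6 picked index 7: u0 ∈ [15/517, 103/517)
j=7 picked index 7: u0 ∈ [-32/517, 56/517)
j=8 picked index 8: u0 ∈ [9/517, 108/517)
j=9 picked index 8: u0 ∈ [-38/517, 61/517)
j=10 picked index 10: u0 ∈ [36/517, 1/11)
intersection: [38/517, 4/47)

38/517 4/47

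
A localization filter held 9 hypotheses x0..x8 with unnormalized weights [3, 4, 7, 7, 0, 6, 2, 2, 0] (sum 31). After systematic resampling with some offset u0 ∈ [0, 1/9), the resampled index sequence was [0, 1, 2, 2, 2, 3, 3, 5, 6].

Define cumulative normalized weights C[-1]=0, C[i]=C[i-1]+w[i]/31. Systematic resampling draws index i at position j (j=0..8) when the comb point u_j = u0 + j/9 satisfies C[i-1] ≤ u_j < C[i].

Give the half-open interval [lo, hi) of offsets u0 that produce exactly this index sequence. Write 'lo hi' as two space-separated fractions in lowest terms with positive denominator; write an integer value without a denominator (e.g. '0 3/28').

C = [3/31, 7/31, 14/31, 21/31, 21/31, 27/31, 29/31, 1, 1]
j=0 picked index 0: u0 ∈ [0, 3/31)
j=1 picked index 1: u0 ∈ [-4/279, 32/279)
j=2 picked index 2: u0 ∈ [1/279, 64/279)
j=3 picked index 2: u0 ∈ [-10/93, 11/93)
j=4 picked index 2: u0 ∈ [-61/279, 2/279)
j=5 picked index 3: u0 ∈ [-29/279, 34/279)
j=6 picked index 3: u0 ∈ [-20/93, 1/93)
j=7 picked index 5: u0 ∈ [-28/279, 26/279)
j=8 picked index 6: u0 ∈ [-5/279, 13/279)
intersection: [1/279, 2/279)

1/279 2/279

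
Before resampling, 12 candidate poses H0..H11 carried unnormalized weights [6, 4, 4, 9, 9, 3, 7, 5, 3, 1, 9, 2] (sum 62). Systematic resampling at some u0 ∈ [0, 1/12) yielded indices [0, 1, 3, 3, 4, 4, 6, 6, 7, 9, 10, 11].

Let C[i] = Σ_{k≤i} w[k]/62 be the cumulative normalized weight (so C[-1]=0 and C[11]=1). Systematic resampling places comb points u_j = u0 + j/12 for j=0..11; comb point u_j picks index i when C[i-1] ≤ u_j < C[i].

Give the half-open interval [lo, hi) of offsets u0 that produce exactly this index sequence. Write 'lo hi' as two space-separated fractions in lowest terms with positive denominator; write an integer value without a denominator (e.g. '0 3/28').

C = [3/31, 5/31, 7/31, 23/62, 16/31, 35/62, 21/31, 47/62, 25/31, 51/62, 30/31, 1]
j=0 picked index 0: u0 ∈ [0, 3/31)
j=1 picked index 1: u0 ∈ [5/372, 29/372)
j=2 picked index 3: u0 ∈ [11/186, 19/93)
j=3 picked index 3: u0 ∈ [-3/124, 15/124)
j=4 picked index 4: u0 ∈ [7/186, 17/93)
j=5 picked index 4: u0 ∈ [-17/372, 37/372)
j=6 picked index 6: u0 ∈ [2/31, 11/62)
j=7 picked index 6: u0 ∈ [-7/372, 35/372)
j=8 picked index 7: u0 ∈ [1/93, 17/186)
j=9 picked index 9: u0 ∈ [7/124, 9/124)
j=10 picked index 10: u0 ∈ [-1/93, 25/186)
j=11 picked index 11: u0 ∈ [19/372, 1/12)
intersection: [2/31, 9/124)

2/31 9/124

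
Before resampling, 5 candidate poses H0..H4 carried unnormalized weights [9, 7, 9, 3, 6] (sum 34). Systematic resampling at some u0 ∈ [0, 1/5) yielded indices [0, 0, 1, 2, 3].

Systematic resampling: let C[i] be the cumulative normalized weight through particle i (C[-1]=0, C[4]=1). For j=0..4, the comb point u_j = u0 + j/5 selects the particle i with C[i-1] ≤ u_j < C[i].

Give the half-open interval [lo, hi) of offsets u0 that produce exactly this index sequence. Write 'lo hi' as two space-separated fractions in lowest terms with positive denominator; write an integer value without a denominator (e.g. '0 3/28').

C = [9/34, 8/17, 25/34, 14/17, 1]
j=0 picked index 0: u0 ∈ [0, 9/34)
j=1 picked index 0: u0 ∈ [-1/5, 11/170)
j=2 picked index 1: u0 ∈ [-23/170, 6/85)
j=3 picked index 2: u0 ∈ [-11/85, 23/170)
j=4 picked index 3: u0 ∈ [-11/170, 2/85)
intersection: [0, 2/85)

0 2/85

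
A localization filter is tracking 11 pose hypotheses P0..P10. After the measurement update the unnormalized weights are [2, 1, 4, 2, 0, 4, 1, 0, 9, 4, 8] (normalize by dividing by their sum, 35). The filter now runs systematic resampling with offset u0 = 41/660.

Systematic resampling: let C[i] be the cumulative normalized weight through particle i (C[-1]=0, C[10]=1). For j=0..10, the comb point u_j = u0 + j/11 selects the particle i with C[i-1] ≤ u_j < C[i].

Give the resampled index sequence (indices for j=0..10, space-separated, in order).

C = [2/35, 3/35, 1/5, 9/35, 9/35, 13/35, 2/5, 2/5, 23/35, 27/35, 1]
j=0: u_0=41/660 ∈ [2/35, 3/35) → index 1
j=1: u_1=101/660 ∈ [3/35, 1/5) → index 2
j=2: u_2=161/660 ∈ [1/5, 9/35) → index 3
j=3: u_3=221/660 ∈ [9/35, 13/35) → index 5
j=4: u_4=281/660 ∈ [2/5, 23/35) → index 8
j=5: u_5=31/60 ∈ [2/5, 23/35) → index 8
j=6: u_6=401/660 ∈ [2/5, 23/35) → index 8
j=7: u_7=461/660 ∈ [23/35, 27/35) → index 9
j=8: u_8=521/660 ∈ [27/35, 1) → index 10
j=9: u_9=581/660 ∈ [27/35, 1) → index 10
j=10: u_10=641/660 ∈ [27/35, 1) → index 10

1 2 3 5 8 8 8 9 10 10 10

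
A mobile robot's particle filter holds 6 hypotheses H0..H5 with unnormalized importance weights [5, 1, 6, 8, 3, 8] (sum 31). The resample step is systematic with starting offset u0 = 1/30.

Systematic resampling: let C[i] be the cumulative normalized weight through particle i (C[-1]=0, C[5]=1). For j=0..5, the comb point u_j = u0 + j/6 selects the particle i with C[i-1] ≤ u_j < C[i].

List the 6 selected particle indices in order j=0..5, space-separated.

C = [5/31, 6/31, 12/31, 20/31, 23/31, 1]
j=0: u_0=1/30 ∈ [0, 5/31) → index 0
j=1: u_1=1/5 ∈ [6/31, 12/31) → index 2
j=2: u_2=11/30 ∈ [6/31, 12/31) → index 2
j=3: u_3=8/15 ∈ [12/31, 20/31) → index 3
j=4: u_4=7/10 ∈ [20/31, 23/31) → index 4
j=5: u_5=13/15 ∈ [23/31, 1) → index 5

0 2 2 3 4 5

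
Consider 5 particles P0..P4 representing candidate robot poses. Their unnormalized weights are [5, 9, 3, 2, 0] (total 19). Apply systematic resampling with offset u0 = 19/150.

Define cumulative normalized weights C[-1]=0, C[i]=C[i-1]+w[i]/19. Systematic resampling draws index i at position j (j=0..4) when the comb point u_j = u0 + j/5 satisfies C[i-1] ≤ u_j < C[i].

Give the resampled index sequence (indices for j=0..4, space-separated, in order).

0 1 1 1 3

C = [5/19, 14/19, 17/19, 1, 1]
j=0: u_0=19/150 ∈ [0, 5/19) → index 0
j=1: u_1=49/150 ∈ [5/19, 14/19) → index 1
j=2: u_2=79/150 ∈ [5/19, 14/19) → index 1
j=3: u_3=109/150 ∈ [5/19, 14/19) → index 1
j=4: u_4=139/150 ∈ [17/19, 1) → index 3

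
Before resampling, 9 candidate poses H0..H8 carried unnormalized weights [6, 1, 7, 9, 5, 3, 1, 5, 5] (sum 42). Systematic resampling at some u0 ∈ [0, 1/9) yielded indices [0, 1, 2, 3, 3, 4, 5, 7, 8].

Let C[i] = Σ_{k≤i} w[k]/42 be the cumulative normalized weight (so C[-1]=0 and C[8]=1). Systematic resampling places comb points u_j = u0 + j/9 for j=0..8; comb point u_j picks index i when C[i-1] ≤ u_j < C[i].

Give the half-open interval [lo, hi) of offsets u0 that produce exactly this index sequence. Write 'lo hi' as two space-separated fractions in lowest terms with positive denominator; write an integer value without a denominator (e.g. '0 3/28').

2/63 1/18

C = [1/7, 1/6, 1/3, 23/42, 2/3, 31/42, 16/21, 37/42, 1]
j=0 picked index 0: u0 ∈ [0, 1/7)
j=1 picked index 1: u0 ∈ [2/63, 1/18)
j=2 picked index 2: u0 ∈ [-1/18, 1/9)
j=3 picked index 3: u0 ∈ [0, 3/14)
j=4 picked index 3: u0 ∈ [-1/9, 13/126)
j=5 picked index 4: u0 ∈ [-1/126, 1/9)
j=6 picked index 5: u0 ∈ [0, 1/14)
j=7 picked index 7: u0 ∈ [-1/63, 13/126)
j=8 picked index 8: u0 ∈ [-1/126, 1/9)
intersection: [2/63, 1/18)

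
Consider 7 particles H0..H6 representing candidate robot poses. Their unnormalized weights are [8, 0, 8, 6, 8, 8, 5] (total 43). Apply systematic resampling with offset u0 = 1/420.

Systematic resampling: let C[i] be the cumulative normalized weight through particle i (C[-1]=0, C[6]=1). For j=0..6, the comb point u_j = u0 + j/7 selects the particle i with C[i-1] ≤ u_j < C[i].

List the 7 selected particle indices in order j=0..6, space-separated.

C = [8/43, 8/43, 16/43, 22/43, 30/43, 38/43, 1]
j=0: u_0=1/420 ∈ [0, 8/43) → index 0
j=1: u_1=61/420 ∈ [0, 8/43) → index 0
j=2: u_2=121/420 ∈ [8/43, 16/43) → index 2
j=3: u_3=181/420 ∈ [16/43, 22/43) → index 3
j=4: u_4=241/420 ∈ [22/43, 30/43) → index 4
j=5: u_5=43/60 ∈ [30/43, 38/43) → index 5
j=6: u_6=361/420 ∈ [30/43, 38/43) → index 5

0 0 2 3 4 5 5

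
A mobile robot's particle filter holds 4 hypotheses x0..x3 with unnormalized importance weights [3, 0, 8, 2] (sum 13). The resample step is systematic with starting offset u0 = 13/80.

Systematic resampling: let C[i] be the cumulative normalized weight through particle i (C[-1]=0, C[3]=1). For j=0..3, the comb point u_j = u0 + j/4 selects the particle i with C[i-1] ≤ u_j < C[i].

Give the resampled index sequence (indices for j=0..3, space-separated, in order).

0 2 2 3

C = [3/13, 3/13, 11/13, 1]
j=0: u_0=13/80 ∈ [0, 3/13) → index 0
j=1: u_1=33/80 ∈ [3/13, 11/13) → index 2
j=2: u_2=53/80 ∈ [3/13, 11/13) → index 2
j=3: u_3=73/80 ∈ [11/13, 1) → index 3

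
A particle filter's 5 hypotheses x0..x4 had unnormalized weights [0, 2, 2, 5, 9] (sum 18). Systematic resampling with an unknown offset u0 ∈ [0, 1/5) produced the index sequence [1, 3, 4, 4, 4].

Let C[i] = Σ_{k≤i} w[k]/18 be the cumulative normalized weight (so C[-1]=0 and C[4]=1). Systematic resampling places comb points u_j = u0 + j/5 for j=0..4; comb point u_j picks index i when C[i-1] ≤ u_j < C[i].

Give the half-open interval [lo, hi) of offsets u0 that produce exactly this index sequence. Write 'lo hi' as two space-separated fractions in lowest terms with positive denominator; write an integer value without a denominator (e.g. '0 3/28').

1/10 1/9

C = [0, 1/9, 2/9, 1/2, 1]
j=0 picked index 1: u0 ∈ [0, 1/9)
j=1 picked index 3: u0 ∈ [1/45, 3/10)
j=2 picked index 4: u0 ∈ [1/10, 3/5)
j=3 picked index 4: u0 ∈ [-1/10, 2/5)
j=4 picked index 4: u0 ∈ [-3/10, 1/5)
intersection: [1/10, 1/9)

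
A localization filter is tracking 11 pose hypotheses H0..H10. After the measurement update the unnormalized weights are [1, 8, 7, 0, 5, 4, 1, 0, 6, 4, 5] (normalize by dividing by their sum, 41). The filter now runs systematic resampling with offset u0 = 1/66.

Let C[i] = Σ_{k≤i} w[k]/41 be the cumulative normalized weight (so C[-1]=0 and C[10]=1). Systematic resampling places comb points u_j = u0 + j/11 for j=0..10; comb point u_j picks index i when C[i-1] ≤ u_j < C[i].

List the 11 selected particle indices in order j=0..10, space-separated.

0 1 1 2 2 4 5 8 8 9 10

C = [1/41, 9/41, 16/41, 16/41, 21/41, 25/41, 26/41, 26/41, 32/41, 36/41, 1]
j=0: u_0=1/66 ∈ [0, 1/41) → index 0
j=1: u_1=7/66 ∈ [1/41, 9/41) → index 1
j=2: u_2=13/66 ∈ [1/41, 9/41) → index 1
j=3: u_3=19/66 ∈ [9/41, 16/41) → index 2
j=4: u_4=25/66 ∈ [9/41, 16/41) → index 2
j=5: u_5=31/66 ∈ [16/41, 21/41) → index 4
j=6: u_6=37/66 ∈ [21/41, 25/41) → index 5
j=7: u_7=43/66 ∈ [26/41, 32/41) → index 8
j=8: u_8=49/66 ∈ [26/41, 32/41) → index 8
j=9: u_9=5/6 ∈ [32/41, 36/41) → index 9
j=10: u_10=61/66 ∈ [36/41, 1) → index 10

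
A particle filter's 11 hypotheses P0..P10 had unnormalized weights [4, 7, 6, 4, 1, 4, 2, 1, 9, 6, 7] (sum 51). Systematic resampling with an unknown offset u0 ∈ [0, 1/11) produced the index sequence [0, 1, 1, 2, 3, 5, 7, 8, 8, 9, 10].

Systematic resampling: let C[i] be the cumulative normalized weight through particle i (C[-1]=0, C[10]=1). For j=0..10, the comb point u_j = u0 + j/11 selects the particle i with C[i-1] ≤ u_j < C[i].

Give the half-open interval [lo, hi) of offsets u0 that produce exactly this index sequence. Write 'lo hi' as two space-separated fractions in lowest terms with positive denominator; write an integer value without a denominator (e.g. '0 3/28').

2/561 10/561

C = [4/51, 11/51, 1/3, 7/17, 22/51, 26/51, 28/51, 29/51, 38/51, 44/51, 1]
j=0 picked index 0: u0 ∈ [0, 4/51)
j=1 picked index 1: u0 ∈ [-7/561, 70/561)
j=2 picked index 1: u0 ∈ [-58/561, 19/561)
j=3 picked index 2: u0 ∈ [-32/561, 2/33)
j=4 picked index 3: u0 ∈ [-1/33, 9/187)
j=5 picked index 5: u0 ∈ [-13/561, 31/561)
j=6 picked index 7: u0 ∈ [2/561, 13/561)
j=7 picked index 8: u0 ∈ [-38/561, 61/561)
j=8 picked index 8: u0 ∈ [-89/561, 10/561)
j=9 picked index 9: u0 ∈ [-41/561, 25/561)
j=10 picked index 10: u0 ∈ [-26/561, 1/11)
intersection: [2/561, 10/561)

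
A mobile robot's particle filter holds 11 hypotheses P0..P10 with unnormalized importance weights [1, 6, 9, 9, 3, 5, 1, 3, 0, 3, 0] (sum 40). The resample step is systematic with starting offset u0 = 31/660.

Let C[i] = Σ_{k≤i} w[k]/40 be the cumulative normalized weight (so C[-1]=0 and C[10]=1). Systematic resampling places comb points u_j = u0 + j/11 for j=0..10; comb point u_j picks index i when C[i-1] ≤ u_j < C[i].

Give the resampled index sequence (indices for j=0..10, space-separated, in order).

C = [1/40, 7/40, 2/5, 5/8, 7/10, 33/40, 17/20, 37/40, 37/40, 1, 1]
j=0: u_0=31/660 ∈ [1/40, 7/40) → index 1
j=1: u_1=91/660 ∈ [1/40, 7/40) → index 1
j=2: u_2=151/660 ∈ [7/40, 2/5) → index 2
j=3: u_3=211/660 ∈ [7/40, 2/5) → index 2
j=4: u_4=271/660 ∈ [2/5, 5/8) → index 3
j=5: u_5=331/660 ∈ [2/5, 5/8) → index 3
j=6: u_6=391/660 ∈ [2/5, 5/8) → index 3
j=7: u_7=41/60 ∈ [5/8, 7/10) → index 4
j=8: u_8=511/660 ∈ [7/10, 33/40) → index 5
j=9: u_9=571/660 ∈ [17/20, 37/40) → index 7
j=10: u_10=631/660 ∈ [37/40, 1) → index 9

1 1 2 2 3 3 3 4 5 7 9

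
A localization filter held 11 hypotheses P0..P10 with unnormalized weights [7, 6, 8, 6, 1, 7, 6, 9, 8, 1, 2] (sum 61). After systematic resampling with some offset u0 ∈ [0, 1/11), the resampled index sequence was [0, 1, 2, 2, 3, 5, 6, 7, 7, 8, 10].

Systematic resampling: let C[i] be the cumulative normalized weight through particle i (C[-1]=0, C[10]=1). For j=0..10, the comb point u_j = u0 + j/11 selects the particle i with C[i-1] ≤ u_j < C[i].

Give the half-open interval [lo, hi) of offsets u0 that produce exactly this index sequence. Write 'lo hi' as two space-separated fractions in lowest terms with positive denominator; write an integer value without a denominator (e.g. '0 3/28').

C = [7/61, 13/61, 21/61, 27/61, 28/61, 35/61, 41/61, 50/61, 58/61, 59/61, 1]
j=0 picked index 0: u0 ∈ [0, 7/61)
j=1 picked index 1: u0 ∈ [16/671, 82/671)
j=2 picked index 2: u0 ∈ [21/671, 109/671)
j=3 picked index 2: u0 ∈ [-40/671, 48/671)
j=4 picked index 3: u0 ∈ [-13/671, 53/671)
j=5 picked index 5: u0 ∈ [3/671, 80/671)
j=6 picked index 6: u0 ∈ [19/671, 85/671)
j=7 picked index 7: u0 ∈ [24/671, 123/671)
j=8 picked index 7: u0 ∈ [-37/671, 62/671)
j=9 picked index 8: u0 ∈ [1/671, 89/671)
j=10 picked index 10: u0 ∈ [39/671, 1/11)
intersection: [39/671, 48/671)

39/671 48/671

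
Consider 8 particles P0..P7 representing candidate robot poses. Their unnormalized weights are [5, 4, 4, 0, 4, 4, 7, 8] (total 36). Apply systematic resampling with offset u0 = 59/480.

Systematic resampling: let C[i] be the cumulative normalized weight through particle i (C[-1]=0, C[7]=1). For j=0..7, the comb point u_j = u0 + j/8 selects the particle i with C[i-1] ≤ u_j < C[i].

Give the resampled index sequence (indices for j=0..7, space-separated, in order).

C = [5/36, 1/4, 13/36, 13/36, 17/36, 7/12, 7/9, 1]
j=0: u_0=59/480 ∈ [0, 5/36) → index 0
j=1: u_1=119/480 ∈ [5/36, 1/4) → index 1
j=2: u_2=179/480 ∈ [13/36, 17/36) → index 4
j=3: u_3=239/480 ∈ [17/36, 7/12) → index 5
j=4: u_4=299/480 ∈ [7/12, 7/9) → index 6
j=5: u_5=359/480 ∈ [7/12, 7/9) → index 6
j=6: u_6=419/480 ∈ [7/9, 1) → index 7
j=7: u_7=479/480 ∈ [7/9, 1) → index 7

0 1 4 5 6 6 7 7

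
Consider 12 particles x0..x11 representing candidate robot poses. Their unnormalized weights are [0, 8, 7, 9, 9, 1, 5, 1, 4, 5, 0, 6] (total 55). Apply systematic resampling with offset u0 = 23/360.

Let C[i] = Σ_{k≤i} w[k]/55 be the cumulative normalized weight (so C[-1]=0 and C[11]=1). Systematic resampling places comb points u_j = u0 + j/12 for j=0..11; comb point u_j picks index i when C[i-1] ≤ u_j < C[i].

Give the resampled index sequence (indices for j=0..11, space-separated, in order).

C = [0, 8/55, 3/11, 24/55, 3/5, 34/55, 39/55, 8/11, 4/5, 49/55, 49/55, 1]
j=0: u_0=23/360 ∈ [0, 8/55) → index 1
j=1: u_1=53/360 ∈ [8/55, 3/11) → index 2
j=2: u_2=83/360 ∈ [8/55, 3/11) → index 2
j=3: u_3=113/360 ∈ [3/11, 24/55) → index 3
j=4: u_4=143/360 ∈ [3/11, 24/55) → index 3
j=5: u_5=173/360 ∈ [24/55, 3/5) → index 4
j=6: u_6=203/360 ∈ [24/55, 3/5) → index 4
j=7: u_7=233/360 ∈ [34/55, 39/55) → index 6
j=8: u_8=263/360 ∈ [8/11, 4/5) → index 8
j=9: u_9=293/360 ∈ [4/5, 49/55) → index 9
j=10: u_10=323/360 ∈ [49/55, 1) → index 11
j=11: u_11=353/360 ∈ [49/55, 1) → index 11

1 2 2 3 3 4 4 6 8 9 11 11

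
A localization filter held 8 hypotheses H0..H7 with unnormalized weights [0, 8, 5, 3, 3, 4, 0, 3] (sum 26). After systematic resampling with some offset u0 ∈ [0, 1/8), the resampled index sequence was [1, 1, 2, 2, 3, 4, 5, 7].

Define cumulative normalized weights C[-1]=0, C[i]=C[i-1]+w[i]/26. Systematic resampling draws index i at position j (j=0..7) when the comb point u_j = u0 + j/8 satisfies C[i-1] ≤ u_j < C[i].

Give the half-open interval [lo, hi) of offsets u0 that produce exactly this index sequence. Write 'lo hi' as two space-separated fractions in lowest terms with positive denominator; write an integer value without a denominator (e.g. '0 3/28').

C = [0, 4/13, 1/2, 8/13, 19/26, 23/26, 23/26, 1]
j=0 picked index 1: u0 ∈ [0, 4/13)
j=1 picked index 1: u0 ∈ [-1/8, 19/104)
j=2 picked index 2: u0 ∈ [3/52, 1/4)
j=3 picked index 2: u0 ∈ [-7/104, 1/8)
j=4 picked index 3: u0 ∈ [0, 3/26)
j=5 picked index 4: u0 ∈ [-1/104, 11/104)
j=6 picked index 5: u0 ∈ [-1/52, 7/52)
j=7 picked index 7: u0 ∈ [1/104, 1/8)
intersection: [3/52, 11/104)

3/52 11/104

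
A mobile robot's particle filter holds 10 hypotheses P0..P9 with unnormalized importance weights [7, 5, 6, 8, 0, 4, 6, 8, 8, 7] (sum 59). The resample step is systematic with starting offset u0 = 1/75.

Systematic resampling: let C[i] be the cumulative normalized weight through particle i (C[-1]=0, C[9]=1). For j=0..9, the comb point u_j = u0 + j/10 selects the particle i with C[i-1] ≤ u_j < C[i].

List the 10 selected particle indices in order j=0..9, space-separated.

C = [7/59, 12/59, 18/59, 26/59, 26/59, 30/59, 36/59, 44/59, 52/59, 1]
j=0: u_0=1/75 ∈ [0, 7/59) → index 0
j=1: u_1=17/150 ∈ [0, 7/59) → index 0
j=2: u_2=16/75 ∈ [12/59, 18/59) → index 2
j=3: u_3=47/150 ∈ [18/59, 26/59) → index 3
j=4: u_4=31/75 ∈ [18/59, 26/59) → index 3
j=5: u_5=77/150 ∈ [30/59, 36/59) → index 6
j=6: u_6=46/75 ∈ [36/59, 44/59) → index 7
j=7: u_7=107/150 ∈ [36/59, 44/59) → index 7
j=8: u_8=61/75 ∈ [44/59, 52/59) → index 8
j=9: u_9=137/150 ∈ [52/59, 1) → index 9

0 0 2 3 3 6 7 7 8 9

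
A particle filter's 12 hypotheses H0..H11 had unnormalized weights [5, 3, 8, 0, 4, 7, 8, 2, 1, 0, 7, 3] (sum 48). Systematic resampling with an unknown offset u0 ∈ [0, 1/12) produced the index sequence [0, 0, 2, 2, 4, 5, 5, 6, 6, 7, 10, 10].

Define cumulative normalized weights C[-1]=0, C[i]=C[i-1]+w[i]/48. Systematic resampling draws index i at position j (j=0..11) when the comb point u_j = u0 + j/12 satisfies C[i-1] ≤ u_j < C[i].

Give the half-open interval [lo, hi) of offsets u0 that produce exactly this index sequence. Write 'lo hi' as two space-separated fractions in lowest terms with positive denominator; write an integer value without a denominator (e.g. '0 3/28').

C = [5/48, 1/6, 1/3, 1/3, 5/12, 9/16, 35/48, 37/48, 19/24, 19/24, 15/16, 1]
j=0 picked index 0: u0 ∈ [0, 5/48)
j=1 picked index 0: u0 ∈ [-1/12, 1/48)
j=2 picked index 2: u0 ∈ [0, 1/6)
j=3 picked index 2: u0 ∈ [-1/12, 1/12)
j=4 picked index 4: u0 ∈ [0, 1/12)
j=5 picked index 5: u0 ∈ [0, 7/48)
j=6 picked index 5: u0 ∈ [-1/12, 1/16)
j=7 picked index 6: u0 ∈ [-1/48, 7/48)
j=8 picked index 6: u0 ∈ [-5/48, 1/16)
j=9 picked index 7: u0 ∈ [-1/48, 1/48)
j=10 picked index 10: u0 ∈ [-1/24, 5/48)
j=11 picked index 10: u0 ∈ [-1/8, 1/48)
intersection: [0, 1/48)

0 1/48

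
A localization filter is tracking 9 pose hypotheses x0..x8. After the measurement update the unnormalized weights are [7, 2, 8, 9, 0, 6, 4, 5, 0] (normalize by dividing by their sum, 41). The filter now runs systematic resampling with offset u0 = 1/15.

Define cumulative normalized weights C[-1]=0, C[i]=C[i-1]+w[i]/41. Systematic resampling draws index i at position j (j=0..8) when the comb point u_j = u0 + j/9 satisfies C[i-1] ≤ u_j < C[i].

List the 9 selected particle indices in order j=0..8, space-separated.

0 1 2 2 3 3 5 6 7

C = [7/41, 9/41, 17/41, 26/41, 26/41, 32/41, 36/41, 1, 1]
j=0: u_0=1/15 ∈ [0, 7/41) → index 0
j=1: u_1=8/45 ∈ [7/41, 9/41) → index 1
j=2: u_2=13/45 ∈ [9/41, 17/41) → index 2
j=3: u_3=2/5 ∈ [9/41, 17/41) → index 2
j=4: u_4=23/45 ∈ [17/41, 26/41) → index 3
j=5: u_5=28/45 ∈ [17/41, 26/41) → index 3
j=6: u_6=11/15 ∈ [26/41, 32/41) → index 5
j=7: u_7=38/45 ∈ [32/41, 36/41) → index 6
j=8: u_8=43/45 ∈ [36/41, 1) → index 7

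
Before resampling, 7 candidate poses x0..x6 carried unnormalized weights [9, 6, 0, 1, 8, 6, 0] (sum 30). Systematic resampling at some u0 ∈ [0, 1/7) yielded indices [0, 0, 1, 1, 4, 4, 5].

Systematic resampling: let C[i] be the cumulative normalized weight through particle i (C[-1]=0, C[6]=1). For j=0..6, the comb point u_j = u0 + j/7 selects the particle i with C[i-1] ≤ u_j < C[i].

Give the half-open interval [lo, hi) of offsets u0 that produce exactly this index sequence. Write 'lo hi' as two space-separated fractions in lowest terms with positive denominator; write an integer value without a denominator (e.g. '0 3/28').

1/70 1/14

C = [3/10, 1/2, 1/2, 8/15, 4/5, 1, 1]
j=0 picked index 0: u0 ∈ [0, 3/10)
j=1 picked index 0: u0 ∈ [-1/7, 11/70)
j=2 picked index 1: u0 ∈ [1/70, 3/14)
j=3 picked index 1: u0 ∈ [-9/70, 1/14)
j=4 picked index 4: u0 ∈ [-4/105, 8/35)
j=5 picked index 4: u0 ∈ [-19/105, 3/35)
j=6 picked index 5: u0 ∈ [-2/35, 1/7)
intersection: [1/70, 1/14)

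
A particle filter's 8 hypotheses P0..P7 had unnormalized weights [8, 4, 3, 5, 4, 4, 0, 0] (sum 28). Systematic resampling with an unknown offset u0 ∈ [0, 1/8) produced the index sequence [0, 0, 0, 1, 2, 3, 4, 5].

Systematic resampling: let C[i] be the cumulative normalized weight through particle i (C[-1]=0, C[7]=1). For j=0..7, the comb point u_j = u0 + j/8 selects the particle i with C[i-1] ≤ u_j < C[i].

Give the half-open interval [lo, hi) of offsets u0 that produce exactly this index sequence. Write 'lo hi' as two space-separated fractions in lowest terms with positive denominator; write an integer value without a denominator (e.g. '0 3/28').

C = [2/7, 3/7, 15/28, 5/7, 6/7, 1, 1, 1]
j=0 picked index 0: u0 ∈ [0, 2/7)
j=1 picked index 0: u0 ∈ [-1/8, 9/56)
j=2 picked index 0: u0 ∈ [-1/4, 1/28)
j=3 picked index 1: u0 ∈ [-5/56, 3/56)
j=4 picked index 2: u0 ∈ [-1/14, 1/28)
j=5 picked index 3: u0 ∈ [-5/56, 5/56)
j=6 picked index 4: u0 ∈ [-1/28, 3/28)
j=7 picked index 5: u0 ∈ [-1/56, 1/8)
intersection: [0, 1/28)

0 1/28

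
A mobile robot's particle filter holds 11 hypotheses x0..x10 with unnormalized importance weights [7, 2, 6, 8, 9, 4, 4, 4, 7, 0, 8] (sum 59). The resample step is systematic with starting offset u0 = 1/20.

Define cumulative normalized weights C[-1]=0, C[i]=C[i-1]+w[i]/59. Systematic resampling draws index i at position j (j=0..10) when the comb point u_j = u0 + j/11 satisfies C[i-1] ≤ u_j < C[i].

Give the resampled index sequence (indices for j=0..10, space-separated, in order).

0 1 2 3 4 4 5 7 8 10 10

C = [7/59, 9/59, 15/59, 23/59, 32/59, 36/59, 40/59, 44/59, 51/59, 51/59, 1]
j=0: u_0=1/20 ∈ [0, 7/59) → index 0
j=1: u_1=31/220 ∈ [7/59, 9/59) → index 1
j=2: u_2=51/220 ∈ [9/59, 15/59) → index 2
j=3: u_3=71/220 ∈ [15/59, 23/59) → index 3
j=4: u_4=91/220 ∈ [23/59, 32/59) → index 4
j=5: u_5=111/220 ∈ [23/59, 32/59) → index 4
j=6: u_6=131/220 ∈ [32/59, 36/59) → index 5
j=7: u_7=151/220 ∈ [40/59, 44/59) → index 7
j=8: u_8=171/220 ∈ [44/59, 51/59) → index 8
j=9: u_9=191/220 ∈ [51/59, 1) → index 10
j=10: u_10=211/220 ∈ [51/59, 1) → index 10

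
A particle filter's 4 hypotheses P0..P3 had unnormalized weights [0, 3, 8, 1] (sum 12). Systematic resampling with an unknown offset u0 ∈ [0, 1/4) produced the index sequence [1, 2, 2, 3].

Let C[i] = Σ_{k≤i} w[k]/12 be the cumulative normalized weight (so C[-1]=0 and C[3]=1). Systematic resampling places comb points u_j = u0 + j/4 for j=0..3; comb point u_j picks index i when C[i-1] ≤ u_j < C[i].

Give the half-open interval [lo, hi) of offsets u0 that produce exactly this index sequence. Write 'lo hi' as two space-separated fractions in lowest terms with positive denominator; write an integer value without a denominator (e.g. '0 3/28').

1/6 1/4

C = [0, 1/4, 11/12, 1]
j=0 picked index 1: u0 ∈ [0, 1/4)
j=1 picked index 2: u0 ∈ [0, 2/3)
j=2 picked index 2: u0 ∈ [-1/4, 5/12)
j=3 picked index 3: u0 ∈ [1/6, 1/4)
intersection: [1/6, 1/4)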